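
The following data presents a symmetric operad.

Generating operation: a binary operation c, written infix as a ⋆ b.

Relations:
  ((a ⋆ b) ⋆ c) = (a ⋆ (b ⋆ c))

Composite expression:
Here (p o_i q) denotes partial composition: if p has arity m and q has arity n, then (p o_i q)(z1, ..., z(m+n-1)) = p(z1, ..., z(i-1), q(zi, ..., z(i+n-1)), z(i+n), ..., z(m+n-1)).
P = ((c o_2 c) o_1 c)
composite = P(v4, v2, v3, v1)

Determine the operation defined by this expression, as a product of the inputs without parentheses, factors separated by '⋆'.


All parenthesizations of c agree; list the v-inputs left to right.
(v4 ⋆ v2) linearizes to v4 ⋆ v2
(v3 ⋆ v1) linearizes to v3 ⋆ v1
((v4 ⋆ v2) ⋆ (v3 ⋆ v1)) linearizes to v4 ⋆ v2 ⋆ v3 ⋆ v1

v4 ⋆ v2 ⋆ v3 ⋆ v1


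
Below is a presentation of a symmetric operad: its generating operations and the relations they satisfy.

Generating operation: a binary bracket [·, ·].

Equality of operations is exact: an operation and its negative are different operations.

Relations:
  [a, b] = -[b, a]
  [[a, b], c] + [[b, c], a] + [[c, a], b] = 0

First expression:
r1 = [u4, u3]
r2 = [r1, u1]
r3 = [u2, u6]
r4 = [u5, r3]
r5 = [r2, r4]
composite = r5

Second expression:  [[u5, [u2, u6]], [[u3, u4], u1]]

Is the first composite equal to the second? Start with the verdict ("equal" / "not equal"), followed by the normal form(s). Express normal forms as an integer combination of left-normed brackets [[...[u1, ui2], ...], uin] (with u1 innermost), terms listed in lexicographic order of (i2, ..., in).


equal; both compose to -[[[[[u1, u3], u4], u2], u6], u5] + [[[[[u1, u3], u4], u5], u2], u6] - [[[[[u1, u3], u4], u5], u6], u2] + [[[[[u1, u3], u4], u6], u2], u5] + [[[[[u1, u4], u3], u2], u6], u5] - [[[[[u1, u4], u3], u5], u2], u6] + [[[[[u1, u4], u3], u5], u6], u2] - [[[[[u1, u4], u3], u6], u2], u5]


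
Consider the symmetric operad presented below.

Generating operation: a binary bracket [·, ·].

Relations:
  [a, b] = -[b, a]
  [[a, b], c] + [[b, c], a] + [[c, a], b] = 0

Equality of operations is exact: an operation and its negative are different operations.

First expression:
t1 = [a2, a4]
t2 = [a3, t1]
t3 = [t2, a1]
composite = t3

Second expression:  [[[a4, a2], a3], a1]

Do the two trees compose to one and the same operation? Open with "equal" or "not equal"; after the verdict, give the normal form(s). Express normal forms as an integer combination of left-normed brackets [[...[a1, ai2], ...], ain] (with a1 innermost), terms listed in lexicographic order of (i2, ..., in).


equal; both compose to [[[a1, a2], a4], a3] - [[[a1, a3], a2], a4] + [[[a1, a3], a4], a2] - [[[a1, a4], a2], a3]


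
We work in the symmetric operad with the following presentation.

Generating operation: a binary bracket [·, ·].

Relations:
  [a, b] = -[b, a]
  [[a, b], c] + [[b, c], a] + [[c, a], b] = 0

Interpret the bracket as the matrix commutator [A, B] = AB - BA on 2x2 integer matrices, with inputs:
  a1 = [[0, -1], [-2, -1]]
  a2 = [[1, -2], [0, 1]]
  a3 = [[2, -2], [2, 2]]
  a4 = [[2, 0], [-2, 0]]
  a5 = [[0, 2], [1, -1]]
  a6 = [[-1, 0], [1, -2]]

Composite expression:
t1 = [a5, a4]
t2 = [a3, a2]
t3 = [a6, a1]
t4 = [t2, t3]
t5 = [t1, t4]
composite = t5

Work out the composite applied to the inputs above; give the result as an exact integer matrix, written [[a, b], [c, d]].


[[128, 64], [-192, -128]]

[a5, a4] = [[-4, -4], [4, 4]]
[a3, a2] = [[4, 0], [0, -4]]
[a6, a1] = [[1, -1], [3, -1]]
[[a3, a2], [a6, a1]] = [[0, -8], [-24, 0]]
[[a5, a4], [[a3, a2], [a6, a1]]] = [[128, 64], [-192, -128]]


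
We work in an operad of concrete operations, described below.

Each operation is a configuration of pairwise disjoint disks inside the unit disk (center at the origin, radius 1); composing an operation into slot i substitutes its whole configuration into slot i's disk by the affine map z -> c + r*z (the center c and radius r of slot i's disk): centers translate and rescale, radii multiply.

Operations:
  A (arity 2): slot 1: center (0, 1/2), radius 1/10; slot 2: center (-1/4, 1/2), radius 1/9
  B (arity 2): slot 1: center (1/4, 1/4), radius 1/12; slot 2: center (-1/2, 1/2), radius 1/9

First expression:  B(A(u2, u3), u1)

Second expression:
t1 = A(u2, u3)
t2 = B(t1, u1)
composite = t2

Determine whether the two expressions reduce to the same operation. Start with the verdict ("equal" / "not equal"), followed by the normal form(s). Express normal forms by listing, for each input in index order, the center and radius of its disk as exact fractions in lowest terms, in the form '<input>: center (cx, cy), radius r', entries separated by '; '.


equal: each reduces to u1: center (-1/2, 1/2), radius 1/9; u2: center (1/4, 7/24), radius 1/120; u3: center (11/48, 7/24), radius 1/108


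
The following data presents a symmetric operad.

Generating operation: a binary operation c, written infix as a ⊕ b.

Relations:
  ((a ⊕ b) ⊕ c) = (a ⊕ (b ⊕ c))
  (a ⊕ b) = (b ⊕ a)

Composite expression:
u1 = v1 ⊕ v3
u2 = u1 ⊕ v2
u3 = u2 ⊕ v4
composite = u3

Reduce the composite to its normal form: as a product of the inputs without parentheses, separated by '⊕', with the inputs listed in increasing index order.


v1 ⊕ v2 ⊕ v3 ⊕ v4

Shape and order are irrelevant to c; the v-input set decides.
(v1 ⊕ v3) flattens to v1 ⊕ v3
((v1 ⊕ v3) ⊕ v2) flattens to v1 ⊕ v3 ⊕ v2
(((v1 ⊕ v3) ⊕ v2) ⊕ v4) flattens to v1 ⊕ v3 ⊕ v2 ⊕ v4
putting the inputs in ascending order: v1 ⊕ v2 ⊕ v3 ⊕ v4


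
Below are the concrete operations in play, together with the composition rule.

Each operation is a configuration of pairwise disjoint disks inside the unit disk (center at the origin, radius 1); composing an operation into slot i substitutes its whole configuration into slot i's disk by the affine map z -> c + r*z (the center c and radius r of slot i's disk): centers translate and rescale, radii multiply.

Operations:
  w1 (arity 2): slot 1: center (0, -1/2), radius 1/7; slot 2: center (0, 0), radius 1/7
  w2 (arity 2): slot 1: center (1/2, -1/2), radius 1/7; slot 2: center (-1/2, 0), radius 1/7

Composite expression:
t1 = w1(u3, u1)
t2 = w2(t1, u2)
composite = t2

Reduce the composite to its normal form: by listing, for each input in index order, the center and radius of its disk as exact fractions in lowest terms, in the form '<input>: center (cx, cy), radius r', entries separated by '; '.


u1: center (1/2, -1/2), radius 1/49; u2: center (-1/2, 0), radius 1/7; u3: center (1/2, -4/7), radius 1/49


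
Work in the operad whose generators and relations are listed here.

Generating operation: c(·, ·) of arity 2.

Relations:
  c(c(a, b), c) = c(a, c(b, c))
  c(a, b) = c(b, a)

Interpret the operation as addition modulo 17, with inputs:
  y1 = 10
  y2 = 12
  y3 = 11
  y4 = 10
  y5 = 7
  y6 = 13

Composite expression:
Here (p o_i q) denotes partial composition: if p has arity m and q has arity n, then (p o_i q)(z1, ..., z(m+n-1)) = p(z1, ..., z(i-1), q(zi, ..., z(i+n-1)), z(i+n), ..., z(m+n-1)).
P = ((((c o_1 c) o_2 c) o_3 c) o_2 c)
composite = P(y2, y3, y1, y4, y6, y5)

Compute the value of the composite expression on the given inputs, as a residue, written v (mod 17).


12 (mod 17)

c(y3, y1) = 4
c(y4, y6) = 6
c(c(y3, y1), c(y4, y6)) = 10
c(y2, c(c(y3, y1), c(y4, y6))) = 5
c(c(y2, c(c(y3, y1), c(y4, y6))), y5) = 12


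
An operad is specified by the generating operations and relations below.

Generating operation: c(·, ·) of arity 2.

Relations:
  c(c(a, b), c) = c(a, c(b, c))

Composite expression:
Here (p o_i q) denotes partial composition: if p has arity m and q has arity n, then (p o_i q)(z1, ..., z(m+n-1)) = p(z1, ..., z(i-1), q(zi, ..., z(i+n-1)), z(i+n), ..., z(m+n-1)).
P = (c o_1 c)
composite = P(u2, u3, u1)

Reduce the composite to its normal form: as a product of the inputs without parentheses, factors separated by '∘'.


All parenthesizations of c agree; list the u-inputs left to right.
c(u2, u3) unparenthesizes to u2 ∘ u3
c(c(u2, u3), u1) unparenthesizes to u2 ∘ u3 ∘ u1

u2 ∘ u3 ∘ u1


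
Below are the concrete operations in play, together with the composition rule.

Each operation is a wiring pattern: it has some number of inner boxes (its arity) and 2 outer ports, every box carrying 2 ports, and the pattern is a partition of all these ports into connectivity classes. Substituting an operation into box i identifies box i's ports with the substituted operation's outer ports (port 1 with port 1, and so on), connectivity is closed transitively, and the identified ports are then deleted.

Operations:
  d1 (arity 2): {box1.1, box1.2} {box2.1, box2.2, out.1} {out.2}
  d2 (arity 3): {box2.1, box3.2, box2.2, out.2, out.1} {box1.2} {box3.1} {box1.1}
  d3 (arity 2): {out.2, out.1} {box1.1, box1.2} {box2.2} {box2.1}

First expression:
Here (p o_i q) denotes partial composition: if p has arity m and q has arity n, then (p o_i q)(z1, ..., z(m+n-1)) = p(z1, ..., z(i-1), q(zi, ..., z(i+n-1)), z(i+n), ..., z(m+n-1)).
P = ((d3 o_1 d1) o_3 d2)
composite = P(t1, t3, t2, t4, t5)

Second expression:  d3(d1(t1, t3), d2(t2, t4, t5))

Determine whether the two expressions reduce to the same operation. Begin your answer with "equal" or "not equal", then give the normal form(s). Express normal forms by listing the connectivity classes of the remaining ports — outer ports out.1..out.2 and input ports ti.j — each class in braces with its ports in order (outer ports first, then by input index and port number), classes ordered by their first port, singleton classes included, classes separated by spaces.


equal: each reduces to {out.1, out.2} {t1.1, t1.2} {t2.1} {t2.2} {t3.1, t3.2} {t4.1, t4.2, t5.2} {t5.1}

The first expression reduces to {out.1, out.2} {t1.1, t1.2} {t2.1} {t2.2} {t3.1, t3.2} {t4.1, t4.2, t5.2} {t5.1}
The second expression reduces to {out.1, out.2} {t1.1, t1.2} {t2.1} {t2.2} {t3.1, t3.2} {t4.1, t4.2, t5.2} {t5.1}
Both agree, so they are equal.


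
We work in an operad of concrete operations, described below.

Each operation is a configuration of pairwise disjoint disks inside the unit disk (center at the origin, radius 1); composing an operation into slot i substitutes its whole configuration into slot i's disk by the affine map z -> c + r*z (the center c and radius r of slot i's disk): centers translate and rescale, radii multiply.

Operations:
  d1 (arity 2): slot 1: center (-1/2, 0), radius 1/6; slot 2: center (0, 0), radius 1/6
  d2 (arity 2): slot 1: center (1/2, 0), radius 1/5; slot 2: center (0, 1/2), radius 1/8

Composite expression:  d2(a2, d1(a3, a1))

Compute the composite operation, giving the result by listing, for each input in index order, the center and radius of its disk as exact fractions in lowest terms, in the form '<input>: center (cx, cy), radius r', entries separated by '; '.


a1: center (0, 1/2), radius 1/48; a2: center (1/2, 0), radius 1/5; a3: center (-1/16, 1/2), radius 1/48

Follow each a-input down from d2: c' goes to c + r*c', radius to r*r'.
for a2, the 1-step affine chain lands on center (1/2, 0), radius 1/5
for a3, the 2-step affine chain lands on center (-1/16, 1/2), radius 1/48
for a1, the 2-step affine chain lands on center (0, 1/2), radius 1/48


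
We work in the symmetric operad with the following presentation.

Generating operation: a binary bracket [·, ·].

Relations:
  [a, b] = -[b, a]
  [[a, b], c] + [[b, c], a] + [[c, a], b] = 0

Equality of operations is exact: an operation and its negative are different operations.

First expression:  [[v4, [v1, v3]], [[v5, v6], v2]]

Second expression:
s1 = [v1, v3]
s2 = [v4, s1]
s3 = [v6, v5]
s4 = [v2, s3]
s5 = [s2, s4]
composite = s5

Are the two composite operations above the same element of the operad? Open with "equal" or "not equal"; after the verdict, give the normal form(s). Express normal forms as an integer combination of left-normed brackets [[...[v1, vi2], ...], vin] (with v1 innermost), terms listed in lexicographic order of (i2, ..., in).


equal: each reduces to [[[[[v1, v3], v4], v2], v5], v6] - [[[[[v1, v3], v4], v2], v6], v5] - [[[[[v1, v3], v4], v5], v6], v2] + [[[[[v1, v3], v4], v6], v5], v2]

The first expression reduces to [[[[[v1, v3], v4], v2], v5], v6] - [[[[[v1, v3], v4], v2], v6], v5] - [[[[[v1, v3], v4], v5], v6], v2] + [[[[[v1, v3], v4], v6], v5], v2]
The second expression reduces to [[[[[v1, v3], v4], v2], v5], v6] - [[[[[v1, v3], v4], v2], v6], v5] - [[[[[v1, v3], v4], v5], v6], v2] + [[[[[v1, v3], v4], v6], v5], v2]
One common form — equal.


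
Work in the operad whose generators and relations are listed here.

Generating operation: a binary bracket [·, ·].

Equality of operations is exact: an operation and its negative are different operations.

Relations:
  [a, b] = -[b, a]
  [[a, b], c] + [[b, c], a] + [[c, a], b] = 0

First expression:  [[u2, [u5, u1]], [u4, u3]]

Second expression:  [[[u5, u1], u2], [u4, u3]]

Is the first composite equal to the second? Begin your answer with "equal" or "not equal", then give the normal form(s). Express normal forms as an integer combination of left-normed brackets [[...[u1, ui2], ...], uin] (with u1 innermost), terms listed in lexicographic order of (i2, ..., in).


not equal — first -[[[[u1, u5], u2], u3], u4] + [[[[u1, u5], u2], u4], u3], second [[[[u1, u5], u2], u3], u4] - [[[[u1, u5], u2], u4], u3]

In normal form, the first expression is -[[[[u1, u5], u2], u3], u4] + [[[[u1, u5], u2], u4], u3]
In normal form, the second expression is [[[[u1, u5], u2], u3], u4] - [[[[u1, u5], u2], u4], u3]
No match — not equal.


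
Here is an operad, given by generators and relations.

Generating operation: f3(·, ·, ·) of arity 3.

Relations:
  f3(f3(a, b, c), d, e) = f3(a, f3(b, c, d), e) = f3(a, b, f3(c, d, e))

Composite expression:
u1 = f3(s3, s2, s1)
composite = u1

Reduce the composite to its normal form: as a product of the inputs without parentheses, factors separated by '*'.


s3 * s2 * s1

Associativity of f3 dissolves the nesting; only the s-input order survives.
f3(s3, s2, s1) reduces to s3 * s2 * s1


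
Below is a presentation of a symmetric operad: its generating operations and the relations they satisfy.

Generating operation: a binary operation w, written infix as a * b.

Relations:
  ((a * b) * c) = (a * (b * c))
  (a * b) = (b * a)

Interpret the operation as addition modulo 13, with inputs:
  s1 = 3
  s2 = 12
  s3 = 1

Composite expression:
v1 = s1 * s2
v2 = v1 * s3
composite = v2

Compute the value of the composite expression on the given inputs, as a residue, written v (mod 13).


(s1 * s2) = 2
((s1 * s2) * s3) = 3

3 (mod 13)


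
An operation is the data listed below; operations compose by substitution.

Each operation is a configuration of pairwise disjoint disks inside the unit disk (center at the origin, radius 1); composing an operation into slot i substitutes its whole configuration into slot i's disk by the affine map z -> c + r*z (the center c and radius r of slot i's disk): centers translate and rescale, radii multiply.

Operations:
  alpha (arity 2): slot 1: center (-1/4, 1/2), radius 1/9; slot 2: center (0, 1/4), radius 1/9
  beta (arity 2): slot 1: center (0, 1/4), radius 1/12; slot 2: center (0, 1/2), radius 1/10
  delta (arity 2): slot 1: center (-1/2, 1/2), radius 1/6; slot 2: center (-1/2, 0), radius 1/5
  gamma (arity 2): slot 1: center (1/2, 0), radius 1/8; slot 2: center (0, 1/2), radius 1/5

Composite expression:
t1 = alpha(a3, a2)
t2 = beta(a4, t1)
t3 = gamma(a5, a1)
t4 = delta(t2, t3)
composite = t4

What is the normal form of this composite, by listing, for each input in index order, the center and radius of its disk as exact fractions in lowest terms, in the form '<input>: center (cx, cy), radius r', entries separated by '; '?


a1: center (-1/2, 1/10), radius 1/25; a2: center (-1/2, 47/80), radius 1/540; a3: center (-121/240, 71/120), radius 1/540; a4: center (-1/2, 13/24), radius 1/72; a5: center (-2/5, 0), radius 1/40


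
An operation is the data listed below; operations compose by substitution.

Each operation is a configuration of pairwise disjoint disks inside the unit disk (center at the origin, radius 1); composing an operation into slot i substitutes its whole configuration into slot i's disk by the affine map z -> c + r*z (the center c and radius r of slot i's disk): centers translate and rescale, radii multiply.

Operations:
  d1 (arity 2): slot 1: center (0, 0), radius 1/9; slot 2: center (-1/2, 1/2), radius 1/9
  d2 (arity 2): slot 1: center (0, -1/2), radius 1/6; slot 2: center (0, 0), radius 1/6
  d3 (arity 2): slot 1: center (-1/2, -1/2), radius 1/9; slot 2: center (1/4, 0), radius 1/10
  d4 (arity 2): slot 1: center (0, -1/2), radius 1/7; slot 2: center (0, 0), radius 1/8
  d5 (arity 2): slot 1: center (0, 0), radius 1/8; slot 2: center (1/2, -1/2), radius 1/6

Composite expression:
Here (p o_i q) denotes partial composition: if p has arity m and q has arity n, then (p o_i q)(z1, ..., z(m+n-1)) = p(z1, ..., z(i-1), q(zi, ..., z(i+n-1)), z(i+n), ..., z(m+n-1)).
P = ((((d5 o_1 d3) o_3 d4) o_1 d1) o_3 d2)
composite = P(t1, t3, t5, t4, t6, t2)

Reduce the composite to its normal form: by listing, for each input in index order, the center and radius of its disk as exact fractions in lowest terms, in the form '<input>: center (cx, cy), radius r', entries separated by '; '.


t1: center (-1/16, -1/16), radius 1/648; t2: center (1/2, -1/2), radius 1/48; t3: center (-5/72, -1/18), radius 1/648; t4: center (1/32, 0), radius 1/480; t5: center (1/32, -1/160), radius 1/480; t6: center (1/2, -7/12), radius 1/42

Nesting under d5 composes maps z -> c + r*z down each t-path.
input t1: composing its 3 substitution steps yields center (-1/16, -1/16), radius 1/648
input t3: composing its 3 substitution steps yields center (-5/72, -1/18), radius 1/648
input t5: composing its 3 substitution steps yields center (1/32, -1/160), radius 1/480
input t4: composing its 3 substitution steps yields center (1/32, 0), radius 1/480
input t6: composing its 2 substitution steps yields center (1/2, -7/12), radius 1/42
input t2: composing its 2 substitution steps yields center (1/2, -1/2), radius 1/48


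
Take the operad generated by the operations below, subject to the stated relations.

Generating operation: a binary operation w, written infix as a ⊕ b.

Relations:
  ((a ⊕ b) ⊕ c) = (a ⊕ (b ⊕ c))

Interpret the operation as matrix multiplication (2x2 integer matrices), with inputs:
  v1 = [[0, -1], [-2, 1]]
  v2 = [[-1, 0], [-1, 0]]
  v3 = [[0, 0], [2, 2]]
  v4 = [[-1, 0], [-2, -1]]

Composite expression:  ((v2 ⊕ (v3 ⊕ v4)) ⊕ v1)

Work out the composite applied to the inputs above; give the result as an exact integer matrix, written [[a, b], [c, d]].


[[0, 0], [0, 0]]

(v3 ⊕ v4) = [[0, 0], [-6, -2]]
(v2 ⊕ (v3 ⊕ v4)) = [[0, 0], [0, 0]]
((v2 ⊕ (v3 ⊕ v4)) ⊕ v1) = [[0, 0], [0, 0]]


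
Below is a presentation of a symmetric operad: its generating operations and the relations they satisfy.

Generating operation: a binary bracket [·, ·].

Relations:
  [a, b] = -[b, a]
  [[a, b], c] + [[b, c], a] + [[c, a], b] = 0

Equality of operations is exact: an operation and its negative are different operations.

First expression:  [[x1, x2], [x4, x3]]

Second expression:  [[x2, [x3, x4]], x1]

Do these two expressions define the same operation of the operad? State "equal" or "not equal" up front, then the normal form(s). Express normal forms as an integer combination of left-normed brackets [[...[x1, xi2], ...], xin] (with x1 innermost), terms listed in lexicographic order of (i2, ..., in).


not equal: they reduce to -[[[x1, x2], x3], x4] + [[[x1, x2], x4], x3] and -[[[x1, x2], x3], x4] + [[[x1, x2], x4], x3] + [[[x1, x3], x4], x2] - [[[x1, x4], x3], x2]

The first expression, normalized: -[[[x1, x2], x3], x4] + [[[x1, x2], x4], x3]
The second expression, normalized: -[[[x1, x2], x3], x4] + [[[x1, x2], x4], x3] + [[[x1, x3], x4], x2] - [[[x1, x4], x3], x2]
Different reductions; not equal.


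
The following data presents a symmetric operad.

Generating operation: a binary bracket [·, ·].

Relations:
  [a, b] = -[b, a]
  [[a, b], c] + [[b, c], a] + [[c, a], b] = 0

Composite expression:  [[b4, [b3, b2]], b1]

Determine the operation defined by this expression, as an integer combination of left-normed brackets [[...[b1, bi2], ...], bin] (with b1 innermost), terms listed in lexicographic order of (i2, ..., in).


-[[[b1, b2], b3], b4] + [[[b1, b3], b2], b4] + [[[b1, b4], b2], b3] - [[[b1, b4], b3], b2]


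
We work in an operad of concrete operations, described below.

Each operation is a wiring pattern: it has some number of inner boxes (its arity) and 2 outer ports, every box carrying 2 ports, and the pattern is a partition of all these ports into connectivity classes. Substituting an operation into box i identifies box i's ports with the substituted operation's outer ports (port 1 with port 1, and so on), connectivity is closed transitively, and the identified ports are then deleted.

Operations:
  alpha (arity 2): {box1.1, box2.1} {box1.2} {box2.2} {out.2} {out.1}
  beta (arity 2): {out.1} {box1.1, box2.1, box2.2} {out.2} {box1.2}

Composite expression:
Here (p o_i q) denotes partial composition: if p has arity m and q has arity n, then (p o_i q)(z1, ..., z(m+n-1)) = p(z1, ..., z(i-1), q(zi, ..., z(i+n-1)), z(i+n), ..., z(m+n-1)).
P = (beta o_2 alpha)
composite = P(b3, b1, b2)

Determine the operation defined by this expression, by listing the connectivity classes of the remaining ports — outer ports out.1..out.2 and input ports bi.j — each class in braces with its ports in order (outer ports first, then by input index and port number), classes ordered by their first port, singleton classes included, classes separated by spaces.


Two ports join when wires chain via beta-identified ports.
composing alpha on (b1, b2), with out.j its own outer ports: {out.1} {out.2} {b1.1, b2.1} {b1.2} {b2.2}
composing beta on (b3, b1, b2), with out.j its own outer ports: {out.1} {out.2} {b1.1, b2.1} {b1.2} {b2.2} {b3.1} {b3.2}

{out.1} {out.2} {b1.1, b2.1} {b1.2} {b2.2} {b3.1} {b3.2}


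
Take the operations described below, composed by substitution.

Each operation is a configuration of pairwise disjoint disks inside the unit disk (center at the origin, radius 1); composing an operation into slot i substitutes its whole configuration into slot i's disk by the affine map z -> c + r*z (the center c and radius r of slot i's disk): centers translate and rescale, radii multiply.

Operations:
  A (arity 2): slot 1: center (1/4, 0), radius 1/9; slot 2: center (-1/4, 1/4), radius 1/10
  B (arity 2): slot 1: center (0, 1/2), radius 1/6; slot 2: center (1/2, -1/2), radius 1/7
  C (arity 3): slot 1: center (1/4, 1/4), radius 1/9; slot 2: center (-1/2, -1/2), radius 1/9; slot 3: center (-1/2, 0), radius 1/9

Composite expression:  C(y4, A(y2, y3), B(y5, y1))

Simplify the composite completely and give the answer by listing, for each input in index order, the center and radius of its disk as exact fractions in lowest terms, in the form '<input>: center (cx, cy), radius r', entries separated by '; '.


Affine substitution under C: radii multiply and y-centers shift.
tracing y4 down its 1-map path: center (1/4, 1/4), radius 1/9
tracing y2 down its 2-map path: center (-17/36, -1/2), radius 1/81
tracing y3 down its 2-map path: center (-19/36, -17/36), radius 1/90
tracing y5 down its 2-map path: center (-1/2, 1/18), radius 1/54
tracing y1 down its 2-map path: center (-4/9, -1/18), radius 1/63

y1: center (-4/9, -1/18), radius 1/63; y2: center (-17/36, -1/2), radius 1/81; y3: center (-19/36, -17/36), radius 1/90; y4: center (1/4, 1/4), radius 1/9; y5: center (-1/2, 1/18), radius 1/54


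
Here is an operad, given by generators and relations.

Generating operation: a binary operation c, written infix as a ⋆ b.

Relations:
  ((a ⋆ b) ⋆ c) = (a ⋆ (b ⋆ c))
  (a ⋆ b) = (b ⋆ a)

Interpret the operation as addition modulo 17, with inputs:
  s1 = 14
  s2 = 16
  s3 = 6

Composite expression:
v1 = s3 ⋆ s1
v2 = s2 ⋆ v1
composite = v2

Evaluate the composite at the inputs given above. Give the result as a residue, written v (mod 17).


2 (mod 17)

(s3 ⋆ s1) = 3
(s2 ⋆ (s3 ⋆ s1)) = 2


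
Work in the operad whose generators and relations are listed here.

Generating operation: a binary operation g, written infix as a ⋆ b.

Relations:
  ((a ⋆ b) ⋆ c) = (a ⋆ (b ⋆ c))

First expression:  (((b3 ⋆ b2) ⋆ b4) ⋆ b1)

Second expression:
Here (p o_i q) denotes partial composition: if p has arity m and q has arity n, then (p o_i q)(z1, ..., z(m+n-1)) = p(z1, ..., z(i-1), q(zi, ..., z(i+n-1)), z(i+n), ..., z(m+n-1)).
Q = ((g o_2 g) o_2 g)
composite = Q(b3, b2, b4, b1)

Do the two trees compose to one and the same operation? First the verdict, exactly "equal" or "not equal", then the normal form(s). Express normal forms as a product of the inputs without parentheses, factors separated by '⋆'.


equal; the common form is b3 ⋆ b2 ⋆ b4 ⋆ b1

In normal form, the first expression is b3 ⋆ b2 ⋆ b4 ⋆ b1
In normal form, the second expression is b3 ⋆ b2 ⋆ b4 ⋆ b1
One common form — equal.


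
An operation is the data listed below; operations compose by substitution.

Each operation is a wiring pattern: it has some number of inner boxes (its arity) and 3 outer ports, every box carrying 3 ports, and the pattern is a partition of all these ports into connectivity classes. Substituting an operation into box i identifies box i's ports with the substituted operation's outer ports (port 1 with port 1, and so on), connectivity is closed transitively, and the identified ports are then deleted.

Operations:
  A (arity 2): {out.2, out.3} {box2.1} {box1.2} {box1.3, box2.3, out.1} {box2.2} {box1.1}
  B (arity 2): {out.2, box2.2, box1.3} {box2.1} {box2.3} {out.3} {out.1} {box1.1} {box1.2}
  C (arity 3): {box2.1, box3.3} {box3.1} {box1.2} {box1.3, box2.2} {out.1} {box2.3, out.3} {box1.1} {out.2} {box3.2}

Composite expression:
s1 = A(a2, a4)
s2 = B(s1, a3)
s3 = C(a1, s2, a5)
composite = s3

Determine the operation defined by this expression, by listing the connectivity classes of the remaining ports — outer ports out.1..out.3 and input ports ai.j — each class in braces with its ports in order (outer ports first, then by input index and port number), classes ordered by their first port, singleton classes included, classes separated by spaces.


{out.1} {out.2} {out.3} {a1.1} {a1.2} {a1.3, a3.2} {a2.1} {a2.2} {a2.3, a4.3} {a3.1} {a3.3} {a4.1} {a4.2} {a5.1} {a5.2} {a5.3}

Reachability decides: close wires over C-identified ports.
stage A: inputs (a2, a4), connectivity {out.1, a2.3, a4.3} {out.2, out.3} {a2.1} {a2.2} {a4.1} {a4.2}, out.j its boundary
stage B: inputs (a2, a4, a3), connectivity {out.1} {out.2, a3.2} {out.3} {a2.1} {a2.2} {a2.3, a4.3} {a3.1} {a3.3} {a4.1} {a4.2}, out.j its boundary
stage C: inputs (a1, a2, a4, a3, a5), connectivity {out.1} {out.2} {out.3} {a1.1} {a1.2} {a1.3, a3.2} {a2.1} {a2.2} {a2.3, a4.3} {a3.1} {a3.3} {a4.1} {a4.2} {a5.1} {a5.2} {a5.3}, out.j its boundary


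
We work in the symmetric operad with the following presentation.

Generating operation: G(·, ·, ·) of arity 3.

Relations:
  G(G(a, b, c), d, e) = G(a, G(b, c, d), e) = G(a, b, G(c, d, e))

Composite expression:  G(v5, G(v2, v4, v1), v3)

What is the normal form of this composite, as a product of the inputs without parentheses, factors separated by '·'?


v5 · v2 · v4 · v1 · v3

Associativity of G dissolves the nesting; only the v-input order survives.
G(v2, v4, v1) flattens to v2 · v4 · v1
G(v5, G(v2, v4, v1), v3) flattens to v5 · v2 · v4 · v1 · v3


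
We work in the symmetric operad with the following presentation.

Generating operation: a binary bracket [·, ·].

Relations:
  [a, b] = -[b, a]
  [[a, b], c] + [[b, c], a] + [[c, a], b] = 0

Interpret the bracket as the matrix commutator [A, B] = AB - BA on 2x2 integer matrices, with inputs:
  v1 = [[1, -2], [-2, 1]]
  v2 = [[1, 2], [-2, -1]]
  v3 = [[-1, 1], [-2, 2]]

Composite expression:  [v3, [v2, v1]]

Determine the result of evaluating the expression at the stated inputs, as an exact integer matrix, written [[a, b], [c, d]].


[[-4, 28], [44, 4]]

[v2, v1] = [[-8, -4], [4, 8]]
[v3, [v2, v1]] = [[-4, 28], [44, 4]]


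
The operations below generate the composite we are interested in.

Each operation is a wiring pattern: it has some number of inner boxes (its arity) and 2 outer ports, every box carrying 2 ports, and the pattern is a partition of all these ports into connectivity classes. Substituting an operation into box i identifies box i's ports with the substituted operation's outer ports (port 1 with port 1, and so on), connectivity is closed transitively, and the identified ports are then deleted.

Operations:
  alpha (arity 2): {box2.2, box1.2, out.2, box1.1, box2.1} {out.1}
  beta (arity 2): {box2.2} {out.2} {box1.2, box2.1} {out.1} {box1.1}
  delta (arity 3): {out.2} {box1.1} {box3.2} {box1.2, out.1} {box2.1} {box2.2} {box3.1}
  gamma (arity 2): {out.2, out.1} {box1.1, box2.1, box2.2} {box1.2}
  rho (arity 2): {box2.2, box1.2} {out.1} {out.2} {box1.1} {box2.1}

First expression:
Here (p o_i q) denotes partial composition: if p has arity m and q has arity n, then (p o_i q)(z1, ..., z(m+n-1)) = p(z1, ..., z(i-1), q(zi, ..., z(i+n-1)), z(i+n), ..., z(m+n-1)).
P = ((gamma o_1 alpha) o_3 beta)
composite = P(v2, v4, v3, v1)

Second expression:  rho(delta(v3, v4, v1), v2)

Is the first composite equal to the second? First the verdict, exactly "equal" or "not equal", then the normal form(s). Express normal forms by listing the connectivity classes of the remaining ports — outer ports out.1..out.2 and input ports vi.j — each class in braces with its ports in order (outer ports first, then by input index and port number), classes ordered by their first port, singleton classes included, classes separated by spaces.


not equal: they reduce to {out.1, out.2} {v1.1, v3.2} {v1.2} {v2.1, v2.2, v4.1, v4.2} {v3.1} and {out.1} {out.2} {v1.1} {v1.2} {v2.1} {v2.2} {v3.1} {v3.2} {v4.1} {v4.2}


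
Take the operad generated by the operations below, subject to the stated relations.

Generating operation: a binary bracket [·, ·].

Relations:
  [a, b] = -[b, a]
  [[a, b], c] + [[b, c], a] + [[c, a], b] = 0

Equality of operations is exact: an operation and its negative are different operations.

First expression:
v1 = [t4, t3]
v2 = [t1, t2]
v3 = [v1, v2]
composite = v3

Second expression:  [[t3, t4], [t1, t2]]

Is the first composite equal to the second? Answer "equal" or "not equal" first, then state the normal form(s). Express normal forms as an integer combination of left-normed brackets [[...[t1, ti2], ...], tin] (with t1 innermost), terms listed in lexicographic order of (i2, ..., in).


not equal: they reduce to [[[t1, t2], t3], t4] - [[[t1, t2], t4], t3] and -[[[t1, t2], t3], t4] + [[[t1, t2], t4], t3]

The first composite normalizes to [[[t1, t2], t3], t4] - [[[t1, t2], t4], t3]
The second composite normalizes to -[[[t1, t2], t3], t4] + [[[t1, t2], t4], t3]
Distinct normal forms: not equal.


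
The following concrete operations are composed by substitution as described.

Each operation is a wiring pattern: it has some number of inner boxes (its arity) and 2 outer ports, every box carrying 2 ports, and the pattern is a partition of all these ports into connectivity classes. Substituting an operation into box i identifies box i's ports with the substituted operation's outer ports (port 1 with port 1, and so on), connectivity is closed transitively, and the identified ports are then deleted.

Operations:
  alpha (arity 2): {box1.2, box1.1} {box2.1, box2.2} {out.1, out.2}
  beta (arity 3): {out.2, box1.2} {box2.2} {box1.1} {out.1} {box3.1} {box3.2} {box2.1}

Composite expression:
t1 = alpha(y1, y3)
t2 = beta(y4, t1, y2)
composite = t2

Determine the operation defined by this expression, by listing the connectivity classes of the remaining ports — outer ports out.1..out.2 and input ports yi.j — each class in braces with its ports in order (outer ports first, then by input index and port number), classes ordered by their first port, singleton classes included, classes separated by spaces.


{out.1} {out.2, y4.2} {y1.1, y1.2} {y2.1} {y2.2} {y3.1, y3.2} {y4.1}


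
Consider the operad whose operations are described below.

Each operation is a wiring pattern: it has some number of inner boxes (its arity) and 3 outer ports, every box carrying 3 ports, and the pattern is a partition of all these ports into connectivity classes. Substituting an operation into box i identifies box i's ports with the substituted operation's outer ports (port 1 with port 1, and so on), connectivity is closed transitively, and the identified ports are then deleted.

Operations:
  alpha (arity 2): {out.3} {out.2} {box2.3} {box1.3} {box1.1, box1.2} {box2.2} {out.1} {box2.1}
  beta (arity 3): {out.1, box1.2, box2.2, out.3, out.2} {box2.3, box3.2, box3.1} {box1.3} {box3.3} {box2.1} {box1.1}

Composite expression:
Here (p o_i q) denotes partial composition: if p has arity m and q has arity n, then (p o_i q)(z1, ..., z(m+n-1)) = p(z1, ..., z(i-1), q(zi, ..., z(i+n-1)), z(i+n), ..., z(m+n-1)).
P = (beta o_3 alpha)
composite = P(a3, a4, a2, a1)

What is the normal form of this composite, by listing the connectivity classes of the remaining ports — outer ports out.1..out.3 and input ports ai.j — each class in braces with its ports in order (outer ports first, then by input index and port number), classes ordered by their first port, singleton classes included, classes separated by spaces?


{out.1, out.2, out.3, a3.2, a4.2} {a1.1} {a1.2} {a1.3} {a2.1, a2.2} {a2.3} {a3.1} {a3.3} {a4.1} {a4.3}

Reachability decides: close wires over beta-identified ports.
through alpha, on inputs (a2, a1): {out.1} {out.2} {out.3} {a1.1} {a1.2} {a1.3} {a2.1, a2.2} {a2.3} (out.j = stage outer ports)
through beta, on inputs (a3, a4, a2, a1): {out.1, out.2, out.3, a3.2, a4.2} {a1.1} {a1.2} {a1.3} {a2.1, a2.2} {a2.3} {a3.1} {a3.3} {a4.1} {a4.3} (out.j = stage outer ports)


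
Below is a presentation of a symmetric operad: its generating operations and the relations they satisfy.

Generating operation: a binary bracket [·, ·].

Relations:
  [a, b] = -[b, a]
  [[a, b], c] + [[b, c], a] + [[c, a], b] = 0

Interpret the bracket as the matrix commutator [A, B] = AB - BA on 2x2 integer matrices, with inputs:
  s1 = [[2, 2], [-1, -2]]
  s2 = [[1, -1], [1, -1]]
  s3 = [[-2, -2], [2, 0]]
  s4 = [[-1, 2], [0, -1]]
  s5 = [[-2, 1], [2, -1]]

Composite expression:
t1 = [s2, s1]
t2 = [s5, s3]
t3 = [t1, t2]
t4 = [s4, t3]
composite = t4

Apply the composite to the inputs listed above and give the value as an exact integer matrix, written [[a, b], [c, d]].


[[136, 160], [0, -136]]

[s2, s1] = [[-1, 8], [6, 1]]
[s5, s3] = [[6, 4], [-2, -6]]
[[s2, s1], [s5, s3]] = [[-40, -104], [68, 40]]
[s4, [[s2, s1], [s5, s3]]] = [[136, 160], [0, -136]]


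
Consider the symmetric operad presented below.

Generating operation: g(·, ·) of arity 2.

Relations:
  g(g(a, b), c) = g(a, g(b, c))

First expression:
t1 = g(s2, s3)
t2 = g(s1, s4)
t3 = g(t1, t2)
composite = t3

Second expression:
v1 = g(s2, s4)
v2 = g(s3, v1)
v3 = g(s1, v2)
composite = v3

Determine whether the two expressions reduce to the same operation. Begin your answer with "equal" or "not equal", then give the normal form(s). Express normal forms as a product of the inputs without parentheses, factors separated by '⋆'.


not equal; first: s2 ⋆ s3 ⋆ s1 ⋆ s4; second: s1 ⋆ s3 ⋆ s2 ⋆ s4

The first composite normalizes to s2 ⋆ s3 ⋆ s1 ⋆ s4
The second composite normalizes to s1 ⋆ s3 ⋆ s2 ⋆ s4
The normal forms differ: not equal.


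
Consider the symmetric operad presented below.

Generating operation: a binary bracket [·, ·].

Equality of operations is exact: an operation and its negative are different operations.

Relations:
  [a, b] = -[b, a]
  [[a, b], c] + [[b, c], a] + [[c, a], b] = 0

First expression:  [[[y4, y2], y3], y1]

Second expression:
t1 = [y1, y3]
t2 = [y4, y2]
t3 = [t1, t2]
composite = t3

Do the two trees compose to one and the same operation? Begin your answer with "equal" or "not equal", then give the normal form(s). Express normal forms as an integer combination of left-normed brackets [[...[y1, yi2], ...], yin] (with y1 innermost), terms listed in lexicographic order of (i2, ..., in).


In normal form, the first expression is [[[y1, y2], y4], y3] - [[[y1, y3], y2], y4] + [[[y1, y3], y4], y2] - [[[y1, y4], y2], y3]
In normal form, the second expression is -[[[y1, y3], y2], y4] + [[[y1, y3], y4], y2]
They disagree, so not equal.

not equal; first: [[[y1, y2], y4], y3] - [[[y1, y3], y2], y4] + [[[y1, y3], y4], y2] - [[[y1, y4], y2], y3]; second: -[[[y1, y3], y2], y4] + [[[y1, y3], y4], y2]


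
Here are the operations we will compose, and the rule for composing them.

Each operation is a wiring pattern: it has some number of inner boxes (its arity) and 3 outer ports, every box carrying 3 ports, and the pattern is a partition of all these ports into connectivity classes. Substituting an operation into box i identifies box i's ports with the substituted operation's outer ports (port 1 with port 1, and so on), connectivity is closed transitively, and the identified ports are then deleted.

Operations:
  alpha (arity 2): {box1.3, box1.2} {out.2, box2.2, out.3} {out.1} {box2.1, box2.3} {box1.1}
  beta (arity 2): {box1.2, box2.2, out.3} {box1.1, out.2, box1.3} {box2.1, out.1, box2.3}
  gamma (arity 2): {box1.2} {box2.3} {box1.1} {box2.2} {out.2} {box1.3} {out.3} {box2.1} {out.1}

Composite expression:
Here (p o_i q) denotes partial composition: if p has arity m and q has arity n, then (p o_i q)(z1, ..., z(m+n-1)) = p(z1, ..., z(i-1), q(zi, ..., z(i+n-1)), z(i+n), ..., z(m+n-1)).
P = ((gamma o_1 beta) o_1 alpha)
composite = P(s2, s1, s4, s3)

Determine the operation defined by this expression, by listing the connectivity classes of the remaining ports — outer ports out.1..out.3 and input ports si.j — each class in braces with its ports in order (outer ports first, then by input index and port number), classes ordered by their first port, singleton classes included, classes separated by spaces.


After gluing at gamma, chains via deleted ports link the s-ports.
stage alpha: inputs (s2, s1), connectivity {out.1} {out.2, out.3, s1.2} {s1.1, s1.3} {s2.1} {s2.2, s2.3}, out.j its boundary
stage beta: inputs (s2, s1, s4), connectivity {out.1, s4.1, s4.3} {out.2, out.3, s1.2, s4.2} {s1.1, s1.3} {s2.1} {s2.2, s2.3}, out.j its boundary
stage gamma: inputs (s2, s1, s4, s3), connectivity {out.1} {out.2} {out.3} {s1.1, s1.3} {s1.2, s4.2} {s2.1} {s2.2, s2.3} {s3.1} {s3.2} {s3.3} {s4.1, s4.3}, out.j its boundary

{out.1} {out.2} {out.3} {s1.1, s1.3} {s1.2, s4.2} {s2.1} {s2.2, s2.3} {s3.1} {s3.2} {s3.3} {s4.1, s4.3}


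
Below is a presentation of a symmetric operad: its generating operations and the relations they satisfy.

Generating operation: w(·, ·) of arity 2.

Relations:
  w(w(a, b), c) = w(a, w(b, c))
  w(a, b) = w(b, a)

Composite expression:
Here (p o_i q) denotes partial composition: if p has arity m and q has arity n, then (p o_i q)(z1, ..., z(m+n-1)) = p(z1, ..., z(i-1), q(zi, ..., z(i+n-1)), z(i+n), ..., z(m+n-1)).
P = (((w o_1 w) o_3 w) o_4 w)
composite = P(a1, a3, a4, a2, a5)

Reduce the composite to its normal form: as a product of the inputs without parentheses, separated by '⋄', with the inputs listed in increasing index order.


a1 ⋄ a2 ⋄ a3 ⋄ a4 ⋄ a5

Any arrangement under w is one operation, so sort the a-inputs.
w(a1, a3) unparenthesizes to a1 ⋄ a3
w(a2, a5) unparenthesizes to a2 ⋄ a5
w(a4, w(a2, a5)) unparenthesizes to a4 ⋄ a2 ⋄ a5
w(w(a1, a3), w(a4, w(a2, a5))) unparenthesizes to a1 ⋄ a3 ⋄ a4 ⋄ a2 ⋄ a5
commutativity sorts the factors: a1 ⋄ a2 ⋄ a3 ⋄ a4 ⋄ a5


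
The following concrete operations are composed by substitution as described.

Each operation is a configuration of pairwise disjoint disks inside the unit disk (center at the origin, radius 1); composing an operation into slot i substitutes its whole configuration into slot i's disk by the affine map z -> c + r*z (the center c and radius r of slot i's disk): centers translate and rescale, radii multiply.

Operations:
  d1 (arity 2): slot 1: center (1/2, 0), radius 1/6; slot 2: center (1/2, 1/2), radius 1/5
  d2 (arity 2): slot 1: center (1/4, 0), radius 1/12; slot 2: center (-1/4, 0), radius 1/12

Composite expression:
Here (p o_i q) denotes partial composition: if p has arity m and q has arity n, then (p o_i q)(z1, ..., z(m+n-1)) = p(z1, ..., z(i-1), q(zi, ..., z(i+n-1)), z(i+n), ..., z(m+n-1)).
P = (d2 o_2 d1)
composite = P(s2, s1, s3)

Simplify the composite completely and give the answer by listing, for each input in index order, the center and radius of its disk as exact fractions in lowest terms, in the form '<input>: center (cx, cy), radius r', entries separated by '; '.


s1: center (-5/24, 0), radius 1/72; s2: center (1/4, 0), radius 1/12; s3: center (-5/24, 1/24), radius 1/60

Affine substitution under d2: radii multiply and s-centers shift.
for s2, the 1-step affine chain lands on center (1/4, 0), radius 1/12
for s1, the 2-step affine chain lands on center (-5/24, 0), radius 1/72
for s3, the 2-step affine chain lands on center (-5/24, 1/24), radius 1/60
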